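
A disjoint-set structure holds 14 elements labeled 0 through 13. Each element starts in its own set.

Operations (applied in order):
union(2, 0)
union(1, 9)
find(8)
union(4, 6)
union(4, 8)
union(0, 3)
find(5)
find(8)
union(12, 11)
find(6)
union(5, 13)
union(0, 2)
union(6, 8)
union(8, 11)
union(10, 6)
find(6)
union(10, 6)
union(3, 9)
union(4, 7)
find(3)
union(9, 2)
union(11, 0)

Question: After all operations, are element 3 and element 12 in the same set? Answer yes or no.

Answer: yes

Derivation:
Step 1: union(2, 0) -> merged; set of 2 now {0, 2}
Step 2: union(1, 9) -> merged; set of 1 now {1, 9}
Step 3: find(8) -> no change; set of 8 is {8}
Step 4: union(4, 6) -> merged; set of 4 now {4, 6}
Step 5: union(4, 8) -> merged; set of 4 now {4, 6, 8}
Step 6: union(0, 3) -> merged; set of 0 now {0, 2, 3}
Step 7: find(5) -> no change; set of 5 is {5}
Step 8: find(8) -> no change; set of 8 is {4, 6, 8}
Step 9: union(12, 11) -> merged; set of 12 now {11, 12}
Step 10: find(6) -> no change; set of 6 is {4, 6, 8}
Step 11: union(5, 13) -> merged; set of 5 now {5, 13}
Step 12: union(0, 2) -> already same set; set of 0 now {0, 2, 3}
Step 13: union(6, 8) -> already same set; set of 6 now {4, 6, 8}
Step 14: union(8, 11) -> merged; set of 8 now {4, 6, 8, 11, 12}
Step 15: union(10, 6) -> merged; set of 10 now {4, 6, 8, 10, 11, 12}
Step 16: find(6) -> no change; set of 6 is {4, 6, 8, 10, 11, 12}
Step 17: union(10, 6) -> already same set; set of 10 now {4, 6, 8, 10, 11, 12}
Step 18: union(3, 9) -> merged; set of 3 now {0, 1, 2, 3, 9}
Step 19: union(4, 7) -> merged; set of 4 now {4, 6, 7, 8, 10, 11, 12}
Step 20: find(3) -> no change; set of 3 is {0, 1, 2, 3, 9}
Step 21: union(9, 2) -> already same set; set of 9 now {0, 1, 2, 3, 9}
Step 22: union(11, 0) -> merged; set of 11 now {0, 1, 2, 3, 4, 6, 7, 8, 9, 10, 11, 12}
Set of 3: {0, 1, 2, 3, 4, 6, 7, 8, 9, 10, 11, 12}; 12 is a member.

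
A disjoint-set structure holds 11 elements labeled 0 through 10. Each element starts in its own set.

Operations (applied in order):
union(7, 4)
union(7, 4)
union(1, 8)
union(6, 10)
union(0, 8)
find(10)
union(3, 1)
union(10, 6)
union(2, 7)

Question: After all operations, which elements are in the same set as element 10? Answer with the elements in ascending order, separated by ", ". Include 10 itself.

Step 1: union(7, 4) -> merged; set of 7 now {4, 7}
Step 2: union(7, 4) -> already same set; set of 7 now {4, 7}
Step 3: union(1, 8) -> merged; set of 1 now {1, 8}
Step 4: union(6, 10) -> merged; set of 6 now {6, 10}
Step 5: union(0, 8) -> merged; set of 0 now {0, 1, 8}
Step 6: find(10) -> no change; set of 10 is {6, 10}
Step 7: union(3, 1) -> merged; set of 3 now {0, 1, 3, 8}
Step 8: union(10, 6) -> already same set; set of 10 now {6, 10}
Step 9: union(2, 7) -> merged; set of 2 now {2, 4, 7}
Component of 10: {6, 10}

Answer: 6, 10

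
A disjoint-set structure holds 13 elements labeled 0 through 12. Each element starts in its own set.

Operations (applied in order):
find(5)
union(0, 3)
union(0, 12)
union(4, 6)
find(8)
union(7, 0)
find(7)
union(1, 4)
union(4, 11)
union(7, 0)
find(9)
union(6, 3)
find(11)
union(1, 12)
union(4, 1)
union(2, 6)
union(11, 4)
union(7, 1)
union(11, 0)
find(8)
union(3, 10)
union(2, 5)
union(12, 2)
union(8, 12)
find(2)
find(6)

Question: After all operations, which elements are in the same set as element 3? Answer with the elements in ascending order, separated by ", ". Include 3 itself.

Answer: 0, 1, 2, 3, 4, 5, 6, 7, 8, 10, 11, 12

Derivation:
Step 1: find(5) -> no change; set of 5 is {5}
Step 2: union(0, 3) -> merged; set of 0 now {0, 3}
Step 3: union(0, 12) -> merged; set of 0 now {0, 3, 12}
Step 4: union(4, 6) -> merged; set of 4 now {4, 6}
Step 5: find(8) -> no change; set of 8 is {8}
Step 6: union(7, 0) -> merged; set of 7 now {0, 3, 7, 12}
Step 7: find(7) -> no change; set of 7 is {0, 3, 7, 12}
Step 8: union(1, 4) -> merged; set of 1 now {1, 4, 6}
Step 9: union(4, 11) -> merged; set of 4 now {1, 4, 6, 11}
Step 10: union(7, 0) -> already same set; set of 7 now {0, 3, 7, 12}
Step 11: find(9) -> no change; set of 9 is {9}
Step 12: union(6, 3) -> merged; set of 6 now {0, 1, 3, 4, 6, 7, 11, 12}
Step 13: find(11) -> no change; set of 11 is {0, 1, 3, 4, 6, 7, 11, 12}
Step 14: union(1, 12) -> already same set; set of 1 now {0, 1, 3, 4, 6, 7, 11, 12}
Step 15: union(4, 1) -> already same set; set of 4 now {0, 1, 3, 4, 6, 7, 11, 12}
Step 16: union(2, 6) -> merged; set of 2 now {0, 1, 2, 3, 4, 6, 7, 11, 12}
Step 17: union(11, 4) -> already same set; set of 11 now {0, 1, 2, 3, 4, 6, 7, 11, 12}
Step 18: union(7, 1) -> already same set; set of 7 now {0, 1, 2, 3, 4, 6, 7, 11, 12}
Step 19: union(11, 0) -> already same set; set of 11 now {0, 1, 2, 3, 4, 6, 7, 11, 12}
Step 20: find(8) -> no change; set of 8 is {8}
Step 21: union(3, 10) -> merged; set of 3 now {0, 1, 2, 3, 4, 6, 7, 10, 11, 12}
Step 22: union(2, 5) -> merged; set of 2 now {0, 1, 2, 3, 4, 5, 6, 7, 10, 11, 12}
Step 23: union(12, 2) -> already same set; set of 12 now {0, 1, 2, 3, 4, 5, 6, 7, 10, 11, 12}
Step 24: union(8, 12) -> merged; set of 8 now {0, 1, 2, 3, 4, 5, 6, 7, 8, 10, 11, 12}
Step 25: find(2) -> no change; set of 2 is {0, 1, 2, 3, 4, 5, 6, 7, 8, 10, 11, 12}
Step 26: find(6) -> no change; set of 6 is {0, 1, 2, 3, 4, 5, 6, 7, 8, 10, 11, 12}
Component of 3: {0, 1, 2, 3, 4, 5, 6, 7, 8, 10, 11, 12}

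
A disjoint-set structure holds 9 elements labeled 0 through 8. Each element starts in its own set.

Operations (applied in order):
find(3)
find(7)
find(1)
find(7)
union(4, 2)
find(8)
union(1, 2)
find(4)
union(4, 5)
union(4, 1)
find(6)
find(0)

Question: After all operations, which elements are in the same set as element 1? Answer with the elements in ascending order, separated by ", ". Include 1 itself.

Answer: 1, 2, 4, 5

Derivation:
Step 1: find(3) -> no change; set of 3 is {3}
Step 2: find(7) -> no change; set of 7 is {7}
Step 3: find(1) -> no change; set of 1 is {1}
Step 4: find(7) -> no change; set of 7 is {7}
Step 5: union(4, 2) -> merged; set of 4 now {2, 4}
Step 6: find(8) -> no change; set of 8 is {8}
Step 7: union(1, 2) -> merged; set of 1 now {1, 2, 4}
Step 8: find(4) -> no change; set of 4 is {1, 2, 4}
Step 9: union(4, 5) -> merged; set of 4 now {1, 2, 4, 5}
Step 10: union(4, 1) -> already same set; set of 4 now {1, 2, 4, 5}
Step 11: find(6) -> no change; set of 6 is {6}
Step 12: find(0) -> no change; set of 0 is {0}
Component of 1: {1, 2, 4, 5}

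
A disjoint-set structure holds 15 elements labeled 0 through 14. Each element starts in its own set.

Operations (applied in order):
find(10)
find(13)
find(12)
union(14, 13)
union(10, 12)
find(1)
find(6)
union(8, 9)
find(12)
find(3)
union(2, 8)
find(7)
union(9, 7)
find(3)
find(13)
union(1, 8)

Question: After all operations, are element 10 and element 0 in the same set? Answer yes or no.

Answer: no

Derivation:
Step 1: find(10) -> no change; set of 10 is {10}
Step 2: find(13) -> no change; set of 13 is {13}
Step 3: find(12) -> no change; set of 12 is {12}
Step 4: union(14, 13) -> merged; set of 14 now {13, 14}
Step 5: union(10, 12) -> merged; set of 10 now {10, 12}
Step 6: find(1) -> no change; set of 1 is {1}
Step 7: find(6) -> no change; set of 6 is {6}
Step 8: union(8, 9) -> merged; set of 8 now {8, 9}
Step 9: find(12) -> no change; set of 12 is {10, 12}
Step 10: find(3) -> no change; set of 3 is {3}
Step 11: union(2, 8) -> merged; set of 2 now {2, 8, 9}
Step 12: find(7) -> no change; set of 7 is {7}
Step 13: union(9, 7) -> merged; set of 9 now {2, 7, 8, 9}
Step 14: find(3) -> no change; set of 3 is {3}
Step 15: find(13) -> no change; set of 13 is {13, 14}
Step 16: union(1, 8) -> merged; set of 1 now {1, 2, 7, 8, 9}
Set of 10: {10, 12}; 0 is not a member.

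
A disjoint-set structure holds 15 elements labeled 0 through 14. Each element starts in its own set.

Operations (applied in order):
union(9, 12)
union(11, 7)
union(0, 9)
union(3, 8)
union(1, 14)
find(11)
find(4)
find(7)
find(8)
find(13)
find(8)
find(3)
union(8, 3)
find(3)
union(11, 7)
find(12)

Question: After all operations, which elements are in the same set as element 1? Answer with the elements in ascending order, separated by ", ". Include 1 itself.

Answer: 1, 14

Derivation:
Step 1: union(9, 12) -> merged; set of 9 now {9, 12}
Step 2: union(11, 7) -> merged; set of 11 now {7, 11}
Step 3: union(0, 9) -> merged; set of 0 now {0, 9, 12}
Step 4: union(3, 8) -> merged; set of 3 now {3, 8}
Step 5: union(1, 14) -> merged; set of 1 now {1, 14}
Step 6: find(11) -> no change; set of 11 is {7, 11}
Step 7: find(4) -> no change; set of 4 is {4}
Step 8: find(7) -> no change; set of 7 is {7, 11}
Step 9: find(8) -> no change; set of 8 is {3, 8}
Step 10: find(13) -> no change; set of 13 is {13}
Step 11: find(8) -> no change; set of 8 is {3, 8}
Step 12: find(3) -> no change; set of 3 is {3, 8}
Step 13: union(8, 3) -> already same set; set of 8 now {3, 8}
Step 14: find(3) -> no change; set of 3 is {3, 8}
Step 15: union(11, 7) -> already same set; set of 11 now {7, 11}
Step 16: find(12) -> no change; set of 12 is {0, 9, 12}
Component of 1: {1, 14}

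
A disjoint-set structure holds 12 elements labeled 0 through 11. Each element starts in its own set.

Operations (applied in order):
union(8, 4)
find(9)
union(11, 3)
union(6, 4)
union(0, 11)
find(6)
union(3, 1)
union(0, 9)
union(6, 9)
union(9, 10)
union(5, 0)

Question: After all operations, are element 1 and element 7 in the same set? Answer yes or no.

Step 1: union(8, 4) -> merged; set of 8 now {4, 8}
Step 2: find(9) -> no change; set of 9 is {9}
Step 3: union(11, 3) -> merged; set of 11 now {3, 11}
Step 4: union(6, 4) -> merged; set of 6 now {4, 6, 8}
Step 5: union(0, 11) -> merged; set of 0 now {0, 3, 11}
Step 6: find(6) -> no change; set of 6 is {4, 6, 8}
Step 7: union(3, 1) -> merged; set of 3 now {0, 1, 3, 11}
Step 8: union(0, 9) -> merged; set of 0 now {0, 1, 3, 9, 11}
Step 9: union(6, 9) -> merged; set of 6 now {0, 1, 3, 4, 6, 8, 9, 11}
Step 10: union(9, 10) -> merged; set of 9 now {0, 1, 3, 4, 6, 8, 9, 10, 11}
Step 11: union(5, 0) -> merged; set of 5 now {0, 1, 3, 4, 5, 6, 8, 9, 10, 11}
Set of 1: {0, 1, 3, 4, 5, 6, 8, 9, 10, 11}; 7 is not a member.

Answer: no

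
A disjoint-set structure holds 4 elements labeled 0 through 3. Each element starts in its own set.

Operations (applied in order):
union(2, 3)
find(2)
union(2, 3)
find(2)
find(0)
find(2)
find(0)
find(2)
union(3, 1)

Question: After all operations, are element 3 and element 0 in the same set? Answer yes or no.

Step 1: union(2, 3) -> merged; set of 2 now {2, 3}
Step 2: find(2) -> no change; set of 2 is {2, 3}
Step 3: union(2, 3) -> already same set; set of 2 now {2, 3}
Step 4: find(2) -> no change; set of 2 is {2, 3}
Step 5: find(0) -> no change; set of 0 is {0}
Step 6: find(2) -> no change; set of 2 is {2, 3}
Step 7: find(0) -> no change; set of 0 is {0}
Step 8: find(2) -> no change; set of 2 is {2, 3}
Step 9: union(3, 1) -> merged; set of 3 now {1, 2, 3}
Set of 3: {1, 2, 3}; 0 is not a member.

Answer: no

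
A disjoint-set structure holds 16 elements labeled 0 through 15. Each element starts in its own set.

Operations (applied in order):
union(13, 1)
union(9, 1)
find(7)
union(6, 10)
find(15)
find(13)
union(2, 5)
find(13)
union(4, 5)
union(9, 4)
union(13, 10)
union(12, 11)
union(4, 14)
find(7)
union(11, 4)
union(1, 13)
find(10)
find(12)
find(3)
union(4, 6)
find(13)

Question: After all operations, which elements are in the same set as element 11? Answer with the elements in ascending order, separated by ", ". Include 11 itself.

Answer: 1, 2, 4, 5, 6, 9, 10, 11, 12, 13, 14

Derivation:
Step 1: union(13, 1) -> merged; set of 13 now {1, 13}
Step 2: union(9, 1) -> merged; set of 9 now {1, 9, 13}
Step 3: find(7) -> no change; set of 7 is {7}
Step 4: union(6, 10) -> merged; set of 6 now {6, 10}
Step 5: find(15) -> no change; set of 15 is {15}
Step 6: find(13) -> no change; set of 13 is {1, 9, 13}
Step 7: union(2, 5) -> merged; set of 2 now {2, 5}
Step 8: find(13) -> no change; set of 13 is {1, 9, 13}
Step 9: union(4, 5) -> merged; set of 4 now {2, 4, 5}
Step 10: union(9, 4) -> merged; set of 9 now {1, 2, 4, 5, 9, 13}
Step 11: union(13, 10) -> merged; set of 13 now {1, 2, 4, 5, 6, 9, 10, 13}
Step 12: union(12, 11) -> merged; set of 12 now {11, 12}
Step 13: union(4, 14) -> merged; set of 4 now {1, 2, 4, 5, 6, 9, 10, 13, 14}
Step 14: find(7) -> no change; set of 7 is {7}
Step 15: union(11, 4) -> merged; set of 11 now {1, 2, 4, 5, 6, 9, 10, 11, 12, 13, 14}
Step 16: union(1, 13) -> already same set; set of 1 now {1, 2, 4, 5, 6, 9, 10, 11, 12, 13, 14}
Step 17: find(10) -> no change; set of 10 is {1, 2, 4, 5, 6, 9, 10, 11, 12, 13, 14}
Step 18: find(12) -> no change; set of 12 is {1, 2, 4, 5, 6, 9, 10, 11, 12, 13, 14}
Step 19: find(3) -> no change; set of 3 is {3}
Step 20: union(4, 6) -> already same set; set of 4 now {1, 2, 4, 5, 6, 9, 10, 11, 12, 13, 14}
Step 21: find(13) -> no change; set of 13 is {1, 2, 4, 5, 6, 9, 10, 11, 12, 13, 14}
Component of 11: {1, 2, 4, 5, 6, 9, 10, 11, 12, 13, 14}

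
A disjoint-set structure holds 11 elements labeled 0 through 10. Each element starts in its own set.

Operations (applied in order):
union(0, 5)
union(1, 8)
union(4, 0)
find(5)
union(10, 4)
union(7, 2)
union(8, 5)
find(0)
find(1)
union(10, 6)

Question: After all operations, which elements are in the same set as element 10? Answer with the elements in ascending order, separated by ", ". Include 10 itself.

Step 1: union(0, 5) -> merged; set of 0 now {0, 5}
Step 2: union(1, 8) -> merged; set of 1 now {1, 8}
Step 3: union(4, 0) -> merged; set of 4 now {0, 4, 5}
Step 4: find(5) -> no change; set of 5 is {0, 4, 5}
Step 5: union(10, 4) -> merged; set of 10 now {0, 4, 5, 10}
Step 6: union(7, 2) -> merged; set of 7 now {2, 7}
Step 7: union(8, 5) -> merged; set of 8 now {0, 1, 4, 5, 8, 10}
Step 8: find(0) -> no change; set of 0 is {0, 1, 4, 5, 8, 10}
Step 9: find(1) -> no change; set of 1 is {0, 1, 4, 5, 8, 10}
Step 10: union(10, 6) -> merged; set of 10 now {0, 1, 4, 5, 6, 8, 10}
Component of 10: {0, 1, 4, 5, 6, 8, 10}

Answer: 0, 1, 4, 5, 6, 8, 10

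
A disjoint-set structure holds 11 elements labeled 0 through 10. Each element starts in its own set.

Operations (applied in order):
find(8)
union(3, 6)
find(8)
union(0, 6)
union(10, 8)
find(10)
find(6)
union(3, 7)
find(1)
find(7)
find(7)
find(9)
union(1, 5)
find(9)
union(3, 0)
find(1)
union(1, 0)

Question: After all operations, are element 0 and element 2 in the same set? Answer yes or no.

Answer: no

Derivation:
Step 1: find(8) -> no change; set of 8 is {8}
Step 2: union(3, 6) -> merged; set of 3 now {3, 6}
Step 3: find(8) -> no change; set of 8 is {8}
Step 4: union(0, 6) -> merged; set of 0 now {0, 3, 6}
Step 5: union(10, 8) -> merged; set of 10 now {8, 10}
Step 6: find(10) -> no change; set of 10 is {8, 10}
Step 7: find(6) -> no change; set of 6 is {0, 3, 6}
Step 8: union(3, 7) -> merged; set of 3 now {0, 3, 6, 7}
Step 9: find(1) -> no change; set of 1 is {1}
Step 10: find(7) -> no change; set of 7 is {0, 3, 6, 7}
Step 11: find(7) -> no change; set of 7 is {0, 3, 6, 7}
Step 12: find(9) -> no change; set of 9 is {9}
Step 13: union(1, 5) -> merged; set of 1 now {1, 5}
Step 14: find(9) -> no change; set of 9 is {9}
Step 15: union(3, 0) -> already same set; set of 3 now {0, 3, 6, 7}
Step 16: find(1) -> no change; set of 1 is {1, 5}
Step 17: union(1, 0) -> merged; set of 1 now {0, 1, 3, 5, 6, 7}
Set of 0: {0, 1, 3, 5, 6, 7}; 2 is not a member.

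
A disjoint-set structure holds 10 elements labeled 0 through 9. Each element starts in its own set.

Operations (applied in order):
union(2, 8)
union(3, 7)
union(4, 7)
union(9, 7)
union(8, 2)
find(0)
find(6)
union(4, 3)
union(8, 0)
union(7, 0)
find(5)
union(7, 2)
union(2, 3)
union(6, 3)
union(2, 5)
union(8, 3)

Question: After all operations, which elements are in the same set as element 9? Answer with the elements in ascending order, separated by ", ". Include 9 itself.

Step 1: union(2, 8) -> merged; set of 2 now {2, 8}
Step 2: union(3, 7) -> merged; set of 3 now {3, 7}
Step 3: union(4, 7) -> merged; set of 4 now {3, 4, 7}
Step 4: union(9, 7) -> merged; set of 9 now {3, 4, 7, 9}
Step 5: union(8, 2) -> already same set; set of 8 now {2, 8}
Step 6: find(0) -> no change; set of 0 is {0}
Step 7: find(6) -> no change; set of 6 is {6}
Step 8: union(4, 3) -> already same set; set of 4 now {3, 4, 7, 9}
Step 9: union(8, 0) -> merged; set of 8 now {0, 2, 8}
Step 10: union(7, 0) -> merged; set of 7 now {0, 2, 3, 4, 7, 8, 9}
Step 11: find(5) -> no change; set of 5 is {5}
Step 12: union(7, 2) -> already same set; set of 7 now {0, 2, 3, 4, 7, 8, 9}
Step 13: union(2, 3) -> already same set; set of 2 now {0, 2, 3, 4, 7, 8, 9}
Step 14: union(6, 3) -> merged; set of 6 now {0, 2, 3, 4, 6, 7, 8, 9}
Step 15: union(2, 5) -> merged; set of 2 now {0, 2, 3, 4, 5, 6, 7, 8, 9}
Step 16: union(8, 3) -> already same set; set of 8 now {0, 2, 3, 4, 5, 6, 7, 8, 9}
Component of 9: {0, 2, 3, 4, 5, 6, 7, 8, 9}

Answer: 0, 2, 3, 4, 5, 6, 7, 8, 9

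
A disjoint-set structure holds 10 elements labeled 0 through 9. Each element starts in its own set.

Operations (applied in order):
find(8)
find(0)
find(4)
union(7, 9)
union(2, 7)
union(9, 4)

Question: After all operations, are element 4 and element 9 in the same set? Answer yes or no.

Step 1: find(8) -> no change; set of 8 is {8}
Step 2: find(0) -> no change; set of 0 is {0}
Step 3: find(4) -> no change; set of 4 is {4}
Step 4: union(7, 9) -> merged; set of 7 now {7, 9}
Step 5: union(2, 7) -> merged; set of 2 now {2, 7, 9}
Step 6: union(9, 4) -> merged; set of 9 now {2, 4, 7, 9}
Set of 4: {2, 4, 7, 9}; 9 is a member.

Answer: yes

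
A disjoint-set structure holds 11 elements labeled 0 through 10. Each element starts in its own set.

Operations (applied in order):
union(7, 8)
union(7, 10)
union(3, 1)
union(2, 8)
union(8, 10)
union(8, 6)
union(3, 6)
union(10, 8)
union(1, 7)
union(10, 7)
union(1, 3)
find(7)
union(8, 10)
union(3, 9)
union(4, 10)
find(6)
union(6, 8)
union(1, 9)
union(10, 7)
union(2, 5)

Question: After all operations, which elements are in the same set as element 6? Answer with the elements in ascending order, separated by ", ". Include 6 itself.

Step 1: union(7, 8) -> merged; set of 7 now {7, 8}
Step 2: union(7, 10) -> merged; set of 7 now {7, 8, 10}
Step 3: union(3, 1) -> merged; set of 3 now {1, 3}
Step 4: union(2, 8) -> merged; set of 2 now {2, 7, 8, 10}
Step 5: union(8, 10) -> already same set; set of 8 now {2, 7, 8, 10}
Step 6: union(8, 6) -> merged; set of 8 now {2, 6, 7, 8, 10}
Step 7: union(3, 6) -> merged; set of 3 now {1, 2, 3, 6, 7, 8, 10}
Step 8: union(10, 8) -> already same set; set of 10 now {1, 2, 3, 6, 7, 8, 10}
Step 9: union(1, 7) -> already same set; set of 1 now {1, 2, 3, 6, 7, 8, 10}
Step 10: union(10, 7) -> already same set; set of 10 now {1, 2, 3, 6, 7, 8, 10}
Step 11: union(1, 3) -> already same set; set of 1 now {1, 2, 3, 6, 7, 8, 10}
Step 12: find(7) -> no change; set of 7 is {1, 2, 3, 6, 7, 8, 10}
Step 13: union(8, 10) -> already same set; set of 8 now {1, 2, 3, 6, 7, 8, 10}
Step 14: union(3, 9) -> merged; set of 3 now {1, 2, 3, 6, 7, 8, 9, 10}
Step 15: union(4, 10) -> merged; set of 4 now {1, 2, 3, 4, 6, 7, 8, 9, 10}
Step 16: find(6) -> no change; set of 6 is {1, 2, 3, 4, 6, 7, 8, 9, 10}
Step 17: union(6, 8) -> already same set; set of 6 now {1, 2, 3, 4, 6, 7, 8, 9, 10}
Step 18: union(1, 9) -> already same set; set of 1 now {1, 2, 3, 4, 6, 7, 8, 9, 10}
Step 19: union(10, 7) -> already same set; set of 10 now {1, 2, 3, 4, 6, 7, 8, 9, 10}
Step 20: union(2, 5) -> merged; set of 2 now {1, 2, 3, 4, 5, 6, 7, 8, 9, 10}
Component of 6: {1, 2, 3, 4, 5, 6, 7, 8, 9, 10}

Answer: 1, 2, 3, 4, 5, 6, 7, 8, 9, 10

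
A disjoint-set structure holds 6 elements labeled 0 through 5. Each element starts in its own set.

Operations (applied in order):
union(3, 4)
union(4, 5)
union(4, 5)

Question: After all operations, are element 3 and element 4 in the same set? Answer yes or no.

Answer: yes

Derivation:
Step 1: union(3, 4) -> merged; set of 3 now {3, 4}
Step 2: union(4, 5) -> merged; set of 4 now {3, 4, 5}
Step 3: union(4, 5) -> already same set; set of 4 now {3, 4, 5}
Set of 3: {3, 4, 5}; 4 is a member.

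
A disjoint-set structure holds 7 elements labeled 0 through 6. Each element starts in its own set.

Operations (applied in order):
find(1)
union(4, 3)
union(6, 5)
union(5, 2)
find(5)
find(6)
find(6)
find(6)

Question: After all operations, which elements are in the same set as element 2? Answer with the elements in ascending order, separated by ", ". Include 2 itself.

Step 1: find(1) -> no change; set of 1 is {1}
Step 2: union(4, 3) -> merged; set of 4 now {3, 4}
Step 3: union(6, 5) -> merged; set of 6 now {5, 6}
Step 4: union(5, 2) -> merged; set of 5 now {2, 5, 6}
Step 5: find(5) -> no change; set of 5 is {2, 5, 6}
Step 6: find(6) -> no change; set of 6 is {2, 5, 6}
Step 7: find(6) -> no change; set of 6 is {2, 5, 6}
Step 8: find(6) -> no change; set of 6 is {2, 5, 6}
Component of 2: {2, 5, 6}

Answer: 2, 5, 6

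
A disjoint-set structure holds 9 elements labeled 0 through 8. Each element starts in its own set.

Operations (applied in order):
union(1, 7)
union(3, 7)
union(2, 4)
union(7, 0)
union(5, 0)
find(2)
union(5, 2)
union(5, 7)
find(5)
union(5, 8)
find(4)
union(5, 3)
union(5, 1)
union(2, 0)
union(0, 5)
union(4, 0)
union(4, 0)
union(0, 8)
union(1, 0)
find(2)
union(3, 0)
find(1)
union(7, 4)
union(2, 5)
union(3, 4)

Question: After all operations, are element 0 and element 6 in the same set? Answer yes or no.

Step 1: union(1, 7) -> merged; set of 1 now {1, 7}
Step 2: union(3, 7) -> merged; set of 3 now {1, 3, 7}
Step 3: union(2, 4) -> merged; set of 2 now {2, 4}
Step 4: union(7, 0) -> merged; set of 7 now {0, 1, 3, 7}
Step 5: union(5, 0) -> merged; set of 5 now {0, 1, 3, 5, 7}
Step 6: find(2) -> no change; set of 2 is {2, 4}
Step 7: union(5, 2) -> merged; set of 5 now {0, 1, 2, 3, 4, 5, 7}
Step 8: union(5, 7) -> already same set; set of 5 now {0, 1, 2, 3, 4, 5, 7}
Step 9: find(5) -> no change; set of 5 is {0, 1, 2, 3, 4, 5, 7}
Step 10: union(5, 8) -> merged; set of 5 now {0, 1, 2, 3, 4, 5, 7, 8}
Step 11: find(4) -> no change; set of 4 is {0, 1, 2, 3, 4, 5, 7, 8}
Step 12: union(5, 3) -> already same set; set of 5 now {0, 1, 2, 3, 4, 5, 7, 8}
Step 13: union(5, 1) -> already same set; set of 5 now {0, 1, 2, 3, 4, 5, 7, 8}
Step 14: union(2, 0) -> already same set; set of 2 now {0, 1, 2, 3, 4, 5, 7, 8}
Step 15: union(0, 5) -> already same set; set of 0 now {0, 1, 2, 3, 4, 5, 7, 8}
Step 16: union(4, 0) -> already same set; set of 4 now {0, 1, 2, 3, 4, 5, 7, 8}
Step 17: union(4, 0) -> already same set; set of 4 now {0, 1, 2, 3, 4, 5, 7, 8}
Step 18: union(0, 8) -> already same set; set of 0 now {0, 1, 2, 3, 4, 5, 7, 8}
Step 19: union(1, 0) -> already same set; set of 1 now {0, 1, 2, 3, 4, 5, 7, 8}
Step 20: find(2) -> no change; set of 2 is {0, 1, 2, 3, 4, 5, 7, 8}
Step 21: union(3, 0) -> already same set; set of 3 now {0, 1, 2, 3, 4, 5, 7, 8}
Step 22: find(1) -> no change; set of 1 is {0, 1, 2, 3, 4, 5, 7, 8}
Step 23: union(7, 4) -> already same set; set of 7 now {0, 1, 2, 3, 4, 5, 7, 8}
Step 24: union(2, 5) -> already same set; set of 2 now {0, 1, 2, 3, 4, 5, 7, 8}
Step 25: union(3, 4) -> already same set; set of 3 now {0, 1, 2, 3, 4, 5, 7, 8}
Set of 0: {0, 1, 2, 3, 4, 5, 7, 8}; 6 is not a member.

Answer: no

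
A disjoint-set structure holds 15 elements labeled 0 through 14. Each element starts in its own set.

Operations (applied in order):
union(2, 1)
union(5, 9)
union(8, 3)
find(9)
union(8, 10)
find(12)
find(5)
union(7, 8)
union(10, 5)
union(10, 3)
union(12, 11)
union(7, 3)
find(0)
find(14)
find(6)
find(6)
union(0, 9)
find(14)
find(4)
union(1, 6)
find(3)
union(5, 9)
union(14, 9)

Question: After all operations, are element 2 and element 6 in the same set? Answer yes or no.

Step 1: union(2, 1) -> merged; set of 2 now {1, 2}
Step 2: union(5, 9) -> merged; set of 5 now {5, 9}
Step 3: union(8, 3) -> merged; set of 8 now {3, 8}
Step 4: find(9) -> no change; set of 9 is {5, 9}
Step 5: union(8, 10) -> merged; set of 8 now {3, 8, 10}
Step 6: find(12) -> no change; set of 12 is {12}
Step 7: find(5) -> no change; set of 5 is {5, 9}
Step 8: union(7, 8) -> merged; set of 7 now {3, 7, 8, 10}
Step 9: union(10, 5) -> merged; set of 10 now {3, 5, 7, 8, 9, 10}
Step 10: union(10, 3) -> already same set; set of 10 now {3, 5, 7, 8, 9, 10}
Step 11: union(12, 11) -> merged; set of 12 now {11, 12}
Step 12: union(7, 3) -> already same set; set of 7 now {3, 5, 7, 8, 9, 10}
Step 13: find(0) -> no change; set of 0 is {0}
Step 14: find(14) -> no change; set of 14 is {14}
Step 15: find(6) -> no change; set of 6 is {6}
Step 16: find(6) -> no change; set of 6 is {6}
Step 17: union(0, 9) -> merged; set of 0 now {0, 3, 5, 7, 8, 9, 10}
Step 18: find(14) -> no change; set of 14 is {14}
Step 19: find(4) -> no change; set of 4 is {4}
Step 20: union(1, 6) -> merged; set of 1 now {1, 2, 6}
Step 21: find(3) -> no change; set of 3 is {0, 3, 5, 7, 8, 9, 10}
Step 22: union(5, 9) -> already same set; set of 5 now {0, 3, 5, 7, 8, 9, 10}
Step 23: union(14, 9) -> merged; set of 14 now {0, 3, 5, 7, 8, 9, 10, 14}
Set of 2: {1, 2, 6}; 6 is a member.

Answer: yes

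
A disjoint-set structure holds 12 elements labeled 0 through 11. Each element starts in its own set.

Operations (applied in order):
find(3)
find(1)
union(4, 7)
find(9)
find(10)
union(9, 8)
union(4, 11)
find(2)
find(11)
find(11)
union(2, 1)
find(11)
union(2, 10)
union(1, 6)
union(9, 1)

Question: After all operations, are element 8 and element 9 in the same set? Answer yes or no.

Step 1: find(3) -> no change; set of 3 is {3}
Step 2: find(1) -> no change; set of 1 is {1}
Step 3: union(4, 7) -> merged; set of 4 now {4, 7}
Step 4: find(9) -> no change; set of 9 is {9}
Step 5: find(10) -> no change; set of 10 is {10}
Step 6: union(9, 8) -> merged; set of 9 now {8, 9}
Step 7: union(4, 11) -> merged; set of 4 now {4, 7, 11}
Step 8: find(2) -> no change; set of 2 is {2}
Step 9: find(11) -> no change; set of 11 is {4, 7, 11}
Step 10: find(11) -> no change; set of 11 is {4, 7, 11}
Step 11: union(2, 1) -> merged; set of 2 now {1, 2}
Step 12: find(11) -> no change; set of 11 is {4, 7, 11}
Step 13: union(2, 10) -> merged; set of 2 now {1, 2, 10}
Step 14: union(1, 6) -> merged; set of 1 now {1, 2, 6, 10}
Step 15: union(9, 1) -> merged; set of 9 now {1, 2, 6, 8, 9, 10}
Set of 8: {1, 2, 6, 8, 9, 10}; 9 is a member.

Answer: yes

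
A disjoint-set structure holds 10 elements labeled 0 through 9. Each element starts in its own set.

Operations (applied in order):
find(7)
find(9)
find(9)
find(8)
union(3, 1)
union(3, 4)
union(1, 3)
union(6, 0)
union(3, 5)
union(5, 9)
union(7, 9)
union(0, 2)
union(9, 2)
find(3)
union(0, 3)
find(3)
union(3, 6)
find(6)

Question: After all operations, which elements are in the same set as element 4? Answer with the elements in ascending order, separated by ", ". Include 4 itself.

Step 1: find(7) -> no change; set of 7 is {7}
Step 2: find(9) -> no change; set of 9 is {9}
Step 3: find(9) -> no change; set of 9 is {9}
Step 4: find(8) -> no change; set of 8 is {8}
Step 5: union(3, 1) -> merged; set of 3 now {1, 3}
Step 6: union(3, 4) -> merged; set of 3 now {1, 3, 4}
Step 7: union(1, 3) -> already same set; set of 1 now {1, 3, 4}
Step 8: union(6, 0) -> merged; set of 6 now {0, 6}
Step 9: union(3, 5) -> merged; set of 3 now {1, 3, 4, 5}
Step 10: union(5, 9) -> merged; set of 5 now {1, 3, 4, 5, 9}
Step 11: union(7, 9) -> merged; set of 7 now {1, 3, 4, 5, 7, 9}
Step 12: union(0, 2) -> merged; set of 0 now {0, 2, 6}
Step 13: union(9, 2) -> merged; set of 9 now {0, 1, 2, 3, 4, 5, 6, 7, 9}
Step 14: find(3) -> no change; set of 3 is {0, 1, 2, 3, 4, 5, 6, 7, 9}
Step 15: union(0, 3) -> already same set; set of 0 now {0, 1, 2, 3, 4, 5, 6, 7, 9}
Step 16: find(3) -> no change; set of 3 is {0, 1, 2, 3, 4, 5, 6, 7, 9}
Step 17: union(3, 6) -> already same set; set of 3 now {0, 1, 2, 3, 4, 5, 6, 7, 9}
Step 18: find(6) -> no change; set of 6 is {0, 1, 2, 3, 4, 5, 6, 7, 9}
Component of 4: {0, 1, 2, 3, 4, 5, 6, 7, 9}

Answer: 0, 1, 2, 3, 4, 5, 6, 7, 9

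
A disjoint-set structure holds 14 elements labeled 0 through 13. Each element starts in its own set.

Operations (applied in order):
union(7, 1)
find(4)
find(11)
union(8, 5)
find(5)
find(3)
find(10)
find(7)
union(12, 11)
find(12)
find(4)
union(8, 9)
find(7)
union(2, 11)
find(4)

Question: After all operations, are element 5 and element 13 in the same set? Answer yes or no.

Answer: no

Derivation:
Step 1: union(7, 1) -> merged; set of 7 now {1, 7}
Step 2: find(4) -> no change; set of 4 is {4}
Step 3: find(11) -> no change; set of 11 is {11}
Step 4: union(8, 5) -> merged; set of 8 now {5, 8}
Step 5: find(5) -> no change; set of 5 is {5, 8}
Step 6: find(3) -> no change; set of 3 is {3}
Step 7: find(10) -> no change; set of 10 is {10}
Step 8: find(7) -> no change; set of 7 is {1, 7}
Step 9: union(12, 11) -> merged; set of 12 now {11, 12}
Step 10: find(12) -> no change; set of 12 is {11, 12}
Step 11: find(4) -> no change; set of 4 is {4}
Step 12: union(8, 9) -> merged; set of 8 now {5, 8, 9}
Step 13: find(7) -> no change; set of 7 is {1, 7}
Step 14: union(2, 11) -> merged; set of 2 now {2, 11, 12}
Step 15: find(4) -> no change; set of 4 is {4}
Set of 5: {5, 8, 9}; 13 is not a member.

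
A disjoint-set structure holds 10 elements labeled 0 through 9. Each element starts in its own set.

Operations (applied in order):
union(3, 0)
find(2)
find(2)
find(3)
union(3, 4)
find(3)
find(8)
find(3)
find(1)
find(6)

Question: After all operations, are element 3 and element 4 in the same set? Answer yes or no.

Step 1: union(3, 0) -> merged; set of 3 now {0, 3}
Step 2: find(2) -> no change; set of 2 is {2}
Step 3: find(2) -> no change; set of 2 is {2}
Step 4: find(3) -> no change; set of 3 is {0, 3}
Step 5: union(3, 4) -> merged; set of 3 now {0, 3, 4}
Step 6: find(3) -> no change; set of 3 is {0, 3, 4}
Step 7: find(8) -> no change; set of 8 is {8}
Step 8: find(3) -> no change; set of 3 is {0, 3, 4}
Step 9: find(1) -> no change; set of 1 is {1}
Step 10: find(6) -> no change; set of 6 is {6}
Set of 3: {0, 3, 4}; 4 is a member.

Answer: yes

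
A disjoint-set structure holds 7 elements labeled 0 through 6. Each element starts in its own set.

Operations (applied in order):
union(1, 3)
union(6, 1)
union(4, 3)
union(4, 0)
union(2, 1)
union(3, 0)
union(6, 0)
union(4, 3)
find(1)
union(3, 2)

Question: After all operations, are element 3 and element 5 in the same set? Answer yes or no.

Answer: no

Derivation:
Step 1: union(1, 3) -> merged; set of 1 now {1, 3}
Step 2: union(6, 1) -> merged; set of 6 now {1, 3, 6}
Step 3: union(4, 3) -> merged; set of 4 now {1, 3, 4, 6}
Step 4: union(4, 0) -> merged; set of 4 now {0, 1, 3, 4, 6}
Step 5: union(2, 1) -> merged; set of 2 now {0, 1, 2, 3, 4, 6}
Step 6: union(3, 0) -> already same set; set of 3 now {0, 1, 2, 3, 4, 6}
Step 7: union(6, 0) -> already same set; set of 6 now {0, 1, 2, 3, 4, 6}
Step 8: union(4, 3) -> already same set; set of 4 now {0, 1, 2, 3, 4, 6}
Step 9: find(1) -> no change; set of 1 is {0, 1, 2, 3, 4, 6}
Step 10: union(3, 2) -> already same set; set of 3 now {0, 1, 2, 3, 4, 6}
Set of 3: {0, 1, 2, 3, 4, 6}; 5 is not a member.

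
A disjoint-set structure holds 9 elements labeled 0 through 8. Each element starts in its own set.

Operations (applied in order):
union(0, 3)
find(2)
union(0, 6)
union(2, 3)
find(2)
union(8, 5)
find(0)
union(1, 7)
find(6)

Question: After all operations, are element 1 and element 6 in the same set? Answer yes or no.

Step 1: union(0, 3) -> merged; set of 0 now {0, 3}
Step 2: find(2) -> no change; set of 2 is {2}
Step 3: union(0, 6) -> merged; set of 0 now {0, 3, 6}
Step 4: union(2, 3) -> merged; set of 2 now {0, 2, 3, 6}
Step 5: find(2) -> no change; set of 2 is {0, 2, 3, 6}
Step 6: union(8, 5) -> merged; set of 8 now {5, 8}
Step 7: find(0) -> no change; set of 0 is {0, 2, 3, 6}
Step 8: union(1, 7) -> merged; set of 1 now {1, 7}
Step 9: find(6) -> no change; set of 6 is {0, 2, 3, 6}
Set of 1: {1, 7}; 6 is not a member.

Answer: no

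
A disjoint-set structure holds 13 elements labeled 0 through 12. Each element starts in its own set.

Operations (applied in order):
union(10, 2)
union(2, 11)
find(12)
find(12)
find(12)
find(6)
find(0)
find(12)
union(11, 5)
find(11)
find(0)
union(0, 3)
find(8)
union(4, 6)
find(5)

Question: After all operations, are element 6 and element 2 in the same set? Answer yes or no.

Step 1: union(10, 2) -> merged; set of 10 now {2, 10}
Step 2: union(2, 11) -> merged; set of 2 now {2, 10, 11}
Step 3: find(12) -> no change; set of 12 is {12}
Step 4: find(12) -> no change; set of 12 is {12}
Step 5: find(12) -> no change; set of 12 is {12}
Step 6: find(6) -> no change; set of 6 is {6}
Step 7: find(0) -> no change; set of 0 is {0}
Step 8: find(12) -> no change; set of 12 is {12}
Step 9: union(11, 5) -> merged; set of 11 now {2, 5, 10, 11}
Step 10: find(11) -> no change; set of 11 is {2, 5, 10, 11}
Step 11: find(0) -> no change; set of 0 is {0}
Step 12: union(0, 3) -> merged; set of 0 now {0, 3}
Step 13: find(8) -> no change; set of 8 is {8}
Step 14: union(4, 6) -> merged; set of 4 now {4, 6}
Step 15: find(5) -> no change; set of 5 is {2, 5, 10, 11}
Set of 6: {4, 6}; 2 is not a member.

Answer: no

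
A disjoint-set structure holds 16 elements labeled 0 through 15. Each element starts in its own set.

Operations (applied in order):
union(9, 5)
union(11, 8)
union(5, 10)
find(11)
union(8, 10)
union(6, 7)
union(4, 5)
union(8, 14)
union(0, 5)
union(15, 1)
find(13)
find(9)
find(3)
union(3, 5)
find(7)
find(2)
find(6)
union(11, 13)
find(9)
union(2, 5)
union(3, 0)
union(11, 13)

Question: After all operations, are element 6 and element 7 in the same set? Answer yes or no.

Answer: yes

Derivation:
Step 1: union(9, 5) -> merged; set of 9 now {5, 9}
Step 2: union(11, 8) -> merged; set of 11 now {8, 11}
Step 3: union(5, 10) -> merged; set of 5 now {5, 9, 10}
Step 4: find(11) -> no change; set of 11 is {8, 11}
Step 5: union(8, 10) -> merged; set of 8 now {5, 8, 9, 10, 11}
Step 6: union(6, 7) -> merged; set of 6 now {6, 7}
Step 7: union(4, 5) -> merged; set of 4 now {4, 5, 8, 9, 10, 11}
Step 8: union(8, 14) -> merged; set of 8 now {4, 5, 8, 9, 10, 11, 14}
Step 9: union(0, 5) -> merged; set of 0 now {0, 4, 5, 8, 9, 10, 11, 14}
Step 10: union(15, 1) -> merged; set of 15 now {1, 15}
Step 11: find(13) -> no change; set of 13 is {13}
Step 12: find(9) -> no change; set of 9 is {0, 4, 5, 8, 9, 10, 11, 14}
Step 13: find(3) -> no change; set of 3 is {3}
Step 14: union(3, 5) -> merged; set of 3 now {0, 3, 4, 5, 8, 9, 10, 11, 14}
Step 15: find(7) -> no change; set of 7 is {6, 7}
Step 16: find(2) -> no change; set of 2 is {2}
Step 17: find(6) -> no change; set of 6 is {6, 7}
Step 18: union(11, 13) -> merged; set of 11 now {0, 3, 4, 5, 8, 9, 10, 11, 13, 14}
Step 19: find(9) -> no change; set of 9 is {0, 3, 4, 5, 8, 9, 10, 11, 13, 14}
Step 20: union(2, 5) -> merged; set of 2 now {0, 2, 3, 4, 5, 8, 9, 10, 11, 13, 14}
Step 21: union(3, 0) -> already same set; set of 3 now {0, 2, 3, 4, 5, 8, 9, 10, 11, 13, 14}
Step 22: union(11, 13) -> already same set; set of 11 now {0, 2, 3, 4, 5, 8, 9, 10, 11, 13, 14}
Set of 6: {6, 7}; 7 is a member.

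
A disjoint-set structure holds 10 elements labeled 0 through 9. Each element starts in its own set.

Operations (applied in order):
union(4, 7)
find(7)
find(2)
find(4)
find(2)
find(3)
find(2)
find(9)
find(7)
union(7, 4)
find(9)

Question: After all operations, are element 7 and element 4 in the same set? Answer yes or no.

Step 1: union(4, 7) -> merged; set of 4 now {4, 7}
Step 2: find(7) -> no change; set of 7 is {4, 7}
Step 3: find(2) -> no change; set of 2 is {2}
Step 4: find(4) -> no change; set of 4 is {4, 7}
Step 5: find(2) -> no change; set of 2 is {2}
Step 6: find(3) -> no change; set of 3 is {3}
Step 7: find(2) -> no change; set of 2 is {2}
Step 8: find(9) -> no change; set of 9 is {9}
Step 9: find(7) -> no change; set of 7 is {4, 7}
Step 10: union(7, 4) -> already same set; set of 7 now {4, 7}
Step 11: find(9) -> no change; set of 9 is {9}
Set of 7: {4, 7}; 4 is a member.

Answer: yes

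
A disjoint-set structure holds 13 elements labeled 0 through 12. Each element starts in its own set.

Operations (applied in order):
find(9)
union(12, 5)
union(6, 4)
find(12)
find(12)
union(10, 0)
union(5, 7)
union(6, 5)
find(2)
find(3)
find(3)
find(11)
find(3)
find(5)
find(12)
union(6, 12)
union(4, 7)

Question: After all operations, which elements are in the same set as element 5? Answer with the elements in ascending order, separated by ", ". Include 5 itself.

Answer: 4, 5, 6, 7, 12

Derivation:
Step 1: find(9) -> no change; set of 9 is {9}
Step 2: union(12, 5) -> merged; set of 12 now {5, 12}
Step 3: union(6, 4) -> merged; set of 6 now {4, 6}
Step 4: find(12) -> no change; set of 12 is {5, 12}
Step 5: find(12) -> no change; set of 12 is {5, 12}
Step 6: union(10, 0) -> merged; set of 10 now {0, 10}
Step 7: union(5, 7) -> merged; set of 5 now {5, 7, 12}
Step 8: union(6, 5) -> merged; set of 6 now {4, 5, 6, 7, 12}
Step 9: find(2) -> no change; set of 2 is {2}
Step 10: find(3) -> no change; set of 3 is {3}
Step 11: find(3) -> no change; set of 3 is {3}
Step 12: find(11) -> no change; set of 11 is {11}
Step 13: find(3) -> no change; set of 3 is {3}
Step 14: find(5) -> no change; set of 5 is {4, 5, 6, 7, 12}
Step 15: find(12) -> no change; set of 12 is {4, 5, 6, 7, 12}
Step 16: union(6, 12) -> already same set; set of 6 now {4, 5, 6, 7, 12}
Step 17: union(4, 7) -> already same set; set of 4 now {4, 5, 6, 7, 12}
Component of 5: {4, 5, 6, 7, 12}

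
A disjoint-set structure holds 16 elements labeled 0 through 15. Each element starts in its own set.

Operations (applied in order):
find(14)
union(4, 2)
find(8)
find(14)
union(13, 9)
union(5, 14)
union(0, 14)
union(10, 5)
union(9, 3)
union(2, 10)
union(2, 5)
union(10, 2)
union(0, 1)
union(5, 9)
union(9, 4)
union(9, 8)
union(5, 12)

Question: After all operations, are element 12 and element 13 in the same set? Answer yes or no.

Step 1: find(14) -> no change; set of 14 is {14}
Step 2: union(4, 2) -> merged; set of 4 now {2, 4}
Step 3: find(8) -> no change; set of 8 is {8}
Step 4: find(14) -> no change; set of 14 is {14}
Step 5: union(13, 9) -> merged; set of 13 now {9, 13}
Step 6: union(5, 14) -> merged; set of 5 now {5, 14}
Step 7: union(0, 14) -> merged; set of 0 now {0, 5, 14}
Step 8: union(10, 5) -> merged; set of 10 now {0, 5, 10, 14}
Step 9: union(9, 3) -> merged; set of 9 now {3, 9, 13}
Step 10: union(2, 10) -> merged; set of 2 now {0, 2, 4, 5, 10, 14}
Step 11: union(2, 5) -> already same set; set of 2 now {0, 2, 4, 5, 10, 14}
Step 12: union(10, 2) -> already same set; set of 10 now {0, 2, 4, 5, 10, 14}
Step 13: union(0, 1) -> merged; set of 0 now {0, 1, 2, 4, 5, 10, 14}
Step 14: union(5, 9) -> merged; set of 5 now {0, 1, 2, 3, 4, 5, 9, 10, 13, 14}
Step 15: union(9, 4) -> already same set; set of 9 now {0, 1, 2, 3, 4, 5, 9, 10, 13, 14}
Step 16: union(9, 8) -> merged; set of 9 now {0, 1, 2, 3, 4, 5, 8, 9, 10, 13, 14}
Step 17: union(5, 12) -> merged; set of 5 now {0, 1, 2, 3, 4, 5, 8, 9, 10, 12, 13, 14}
Set of 12: {0, 1, 2, 3, 4, 5, 8, 9, 10, 12, 13, 14}; 13 is a member.

Answer: yes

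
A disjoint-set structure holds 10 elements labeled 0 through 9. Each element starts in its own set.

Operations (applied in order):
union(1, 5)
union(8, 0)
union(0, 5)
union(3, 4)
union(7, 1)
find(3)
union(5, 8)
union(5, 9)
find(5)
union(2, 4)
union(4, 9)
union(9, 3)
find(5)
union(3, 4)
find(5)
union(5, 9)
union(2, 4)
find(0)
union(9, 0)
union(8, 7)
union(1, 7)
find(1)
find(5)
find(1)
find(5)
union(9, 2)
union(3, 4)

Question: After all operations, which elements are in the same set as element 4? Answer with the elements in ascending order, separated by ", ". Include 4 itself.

Step 1: union(1, 5) -> merged; set of 1 now {1, 5}
Step 2: union(8, 0) -> merged; set of 8 now {0, 8}
Step 3: union(0, 5) -> merged; set of 0 now {0, 1, 5, 8}
Step 4: union(3, 4) -> merged; set of 3 now {3, 4}
Step 5: union(7, 1) -> merged; set of 7 now {0, 1, 5, 7, 8}
Step 6: find(3) -> no change; set of 3 is {3, 4}
Step 7: union(5, 8) -> already same set; set of 5 now {0, 1, 5, 7, 8}
Step 8: union(5, 9) -> merged; set of 5 now {0, 1, 5, 7, 8, 9}
Step 9: find(5) -> no change; set of 5 is {0, 1, 5, 7, 8, 9}
Step 10: union(2, 4) -> merged; set of 2 now {2, 3, 4}
Step 11: union(4, 9) -> merged; set of 4 now {0, 1, 2, 3, 4, 5, 7, 8, 9}
Step 12: union(9, 3) -> already same set; set of 9 now {0, 1, 2, 3, 4, 5, 7, 8, 9}
Step 13: find(5) -> no change; set of 5 is {0, 1, 2, 3, 4, 5, 7, 8, 9}
Step 14: union(3, 4) -> already same set; set of 3 now {0, 1, 2, 3, 4, 5, 7, 8, 9}
Step 15: find(5) -> no change; set of 5 is {0, 1, 2, 3, 4, 5, 7, 8, 9}
Step 16: union(5, 9) -> already same set; set of 5 now {0, 1, 2, 3, 4, 5, 7, 8, 9}
Step 17: union(2, 4) -> already same set; set of 2 now {0, 1, 2, 3, 4, 5, 7, 8, 9}
Step 18: find(0) -> no change; set of 0 is {0, 1, 2, 3, 4, 5, 7, 8, 9}
Step 19: union(9, 0) -> already same set; set of 9 now {0, 1, 2, 3, 4, 5, 7, 8, 9}
Step 20: union(8, 7) -> already same set; set of 8 now {0, 1, 2, 3, 4, 5, 7, 8, 9}
Step 21: union(1, 7) -> already same set; set of 1 now {0, 1, 2, 3, 4, 5, 7, 8, 9}
Step 22: find(1) -> no change; set of 1 is {0, 1, 2, 3, 4, 5, 7, 8, 9}
Step 23: find(5) -> no change; set of 5 is {0, 1, 2, 3, 4, 5, 7, 8, 9}
Step 24: find(1) -> no change; set of 1 is {0, 1, 2, 3, 4, 5, 7, 8, 9}
Step 25: find(5) -> no change; set of 5 is {0, 1, 2, 3, 4, 5, 7, 8, 9}
Step 26: union(9, 2) -> already same set; set of 9 now {0, 1, 2, 3, 4, 5, 7, 8, 9}
Step 27: union(3, 4) -> already same set; set of 3 now {0, 1, 2, 3, 4, 5, 7, 8, 9}
Component of 4: {0, 1, 2, 3, 4, 5, 7, 8, 9}

Answer: 0, 1, 2, 3, 4, 5, 7, 8, 9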